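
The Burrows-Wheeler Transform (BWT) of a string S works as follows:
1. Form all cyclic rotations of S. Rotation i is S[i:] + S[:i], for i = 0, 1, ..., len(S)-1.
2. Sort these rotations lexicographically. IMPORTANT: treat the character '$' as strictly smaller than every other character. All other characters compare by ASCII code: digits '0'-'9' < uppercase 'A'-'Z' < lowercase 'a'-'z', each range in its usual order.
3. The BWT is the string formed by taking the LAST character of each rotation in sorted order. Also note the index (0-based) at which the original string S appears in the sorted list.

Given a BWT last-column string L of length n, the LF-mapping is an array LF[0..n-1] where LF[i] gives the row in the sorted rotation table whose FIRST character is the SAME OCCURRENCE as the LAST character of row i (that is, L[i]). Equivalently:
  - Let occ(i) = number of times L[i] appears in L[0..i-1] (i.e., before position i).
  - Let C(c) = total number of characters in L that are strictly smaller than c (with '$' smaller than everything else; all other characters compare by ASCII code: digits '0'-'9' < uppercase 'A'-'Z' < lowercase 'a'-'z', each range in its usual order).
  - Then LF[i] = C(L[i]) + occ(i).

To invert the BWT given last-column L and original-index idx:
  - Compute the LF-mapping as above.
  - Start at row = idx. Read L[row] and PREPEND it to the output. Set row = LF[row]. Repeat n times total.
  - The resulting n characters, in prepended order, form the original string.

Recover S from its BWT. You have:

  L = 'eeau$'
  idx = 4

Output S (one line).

LF mapping: 2 3 1 4 0
Walk LF starting at row 4, prepending L[row]:
  step 1: row=4, L[4]='$', prepend. Next row=LF[4]=0
  step 2: row=0, L[0]='e', prepend. Next row=LF[0]=2
  step 3: row=2, L[2]='a', prepend. Next row=LF[2]=1
  step 4: row=1, L[1]='e', prepend. Next row=LF[1]=3
  step 5: row=3, L[3]='u', prepend. Next row=LF[3]=4
Reversed output: ueae$

Answer: ueae$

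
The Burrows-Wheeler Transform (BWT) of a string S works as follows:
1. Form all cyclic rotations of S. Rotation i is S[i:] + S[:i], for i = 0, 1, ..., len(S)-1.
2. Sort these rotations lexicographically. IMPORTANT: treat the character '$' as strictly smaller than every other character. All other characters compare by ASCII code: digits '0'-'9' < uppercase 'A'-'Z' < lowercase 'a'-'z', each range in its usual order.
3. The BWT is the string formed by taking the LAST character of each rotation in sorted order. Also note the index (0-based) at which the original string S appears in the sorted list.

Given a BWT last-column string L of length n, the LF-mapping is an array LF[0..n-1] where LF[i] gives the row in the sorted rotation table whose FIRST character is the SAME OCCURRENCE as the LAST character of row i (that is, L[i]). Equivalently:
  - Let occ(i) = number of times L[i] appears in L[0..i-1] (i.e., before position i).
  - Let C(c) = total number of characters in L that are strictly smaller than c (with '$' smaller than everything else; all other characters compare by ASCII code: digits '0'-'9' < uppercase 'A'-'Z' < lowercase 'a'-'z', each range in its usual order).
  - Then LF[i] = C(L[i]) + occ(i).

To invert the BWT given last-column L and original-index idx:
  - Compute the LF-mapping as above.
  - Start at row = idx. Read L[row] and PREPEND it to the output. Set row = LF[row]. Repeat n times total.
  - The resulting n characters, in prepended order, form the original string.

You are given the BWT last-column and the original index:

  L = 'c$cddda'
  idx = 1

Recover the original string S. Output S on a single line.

LF mapping: 2 0 3 4 5 6 1
Walk LF starting at row 1, prepending L[row]:
  step 1: row=1, L[1]='$', prepend. Next row=LF[1]=0
  step 2: row=0, L[0]='c', prepend. Next row=LF[0]=2
  step 3: row=2, L[2]='c', prepend. Next row=LF[2]=3
  step 4: row=3, L[3]='d', prepend. Next row=LF[3]=4
  step 5: row=4, L[4]='d', prepend. Next row=LF[4]=5
  step 6: row=5, L[5]='d', prepend. Next row=LF[5]=6
  step 7: row=6, L[6]='a', prepend. Next row=LF[6]=1
Reversed output: adddcc$

Answer: adddcc$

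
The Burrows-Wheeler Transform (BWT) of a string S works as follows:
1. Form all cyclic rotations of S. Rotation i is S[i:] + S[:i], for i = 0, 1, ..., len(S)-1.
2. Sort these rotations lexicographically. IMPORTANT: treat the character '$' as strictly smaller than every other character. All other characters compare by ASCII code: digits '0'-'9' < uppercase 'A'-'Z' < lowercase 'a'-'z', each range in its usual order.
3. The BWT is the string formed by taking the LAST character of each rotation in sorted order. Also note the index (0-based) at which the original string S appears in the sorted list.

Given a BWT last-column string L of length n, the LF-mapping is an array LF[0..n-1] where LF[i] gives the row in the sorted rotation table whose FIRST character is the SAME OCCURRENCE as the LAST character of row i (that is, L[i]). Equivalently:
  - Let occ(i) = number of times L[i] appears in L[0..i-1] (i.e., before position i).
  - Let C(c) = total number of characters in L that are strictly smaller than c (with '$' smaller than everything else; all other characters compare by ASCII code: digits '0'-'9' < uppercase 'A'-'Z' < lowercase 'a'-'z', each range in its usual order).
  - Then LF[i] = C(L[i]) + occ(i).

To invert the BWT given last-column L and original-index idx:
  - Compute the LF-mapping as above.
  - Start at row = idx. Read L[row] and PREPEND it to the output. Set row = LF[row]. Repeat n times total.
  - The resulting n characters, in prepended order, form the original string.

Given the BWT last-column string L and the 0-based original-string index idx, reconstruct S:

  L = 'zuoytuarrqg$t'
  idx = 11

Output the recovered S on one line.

LF mapping: 12 9 3 11 7 10 1 5 6 4 2 0 8
Walk LF starting at row 11, prepending L[row]:
  step 1: row=11, L[11]='$', prepend. Next row=LF[11]=0
  step 2: row=0, L[0]='z', prepend. Next row=LF[0]=12
  step 3: row=12, L[12]='t', prepend. Next row=LF[12]=8
  step 4: row=8, L[8]='r', prepend. Next row=LF[8]=6
  step 5: row=6, L[6]='a', prepend. Next row=LF[6]=1
  step 6: row=1, L[1]='u', prepend. Next row=LF[1]=9
  step 7: row=9, L[9]='q', prepend. Next row=LF[9]=4
  step 8: row=4, L[4]='t', prepend. Next row=LF[4]=7
  step 9: row=7, L[7]='r', prepend. Next row=LF[7]=5
  step 10: row=5, L[5]='u', prepend. Next row=LF[5]=10
  step 11: row=10, L[10]='g', prepend. Next row=LF[10]=2
  step 12: row=2, L[2]='o', prepend. Next row=LF[2]=3
  step 13: row=3, L[3]='y', prepend. Next row=LF[3]=11
Reversed output: yogurtquartz$

Answer: yogurtquartz$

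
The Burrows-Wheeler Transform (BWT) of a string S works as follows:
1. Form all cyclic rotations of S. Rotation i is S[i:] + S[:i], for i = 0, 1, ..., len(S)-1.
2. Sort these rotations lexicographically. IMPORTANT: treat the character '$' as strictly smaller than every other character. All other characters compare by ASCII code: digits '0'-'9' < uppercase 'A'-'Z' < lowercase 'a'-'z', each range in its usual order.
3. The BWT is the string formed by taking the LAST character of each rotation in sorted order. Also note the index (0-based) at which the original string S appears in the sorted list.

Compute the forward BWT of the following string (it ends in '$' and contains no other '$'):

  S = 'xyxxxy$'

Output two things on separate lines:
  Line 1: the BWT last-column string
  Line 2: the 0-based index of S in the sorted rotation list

Answer: yyxx$xx
4

Derivation:
All 7 rotations (rotation i = S[i:]+S[:i]):
  rot[0] = xyxxxy$
  rot[1] = yxxxy$x
  rot[2] = xxxy$xy
  rot[3] = xxy$xyx
  rot[4] = xy$xyxx
  rot[5] = y$xyxxx
  rot[6] = $xyxxxy
Sorted (with $ < everything):
  sorted[0] = $xyxxxy  (last char: 'y')
  sorted[1] = xxxy$xy  (last char: 'y')
  sorted[2] = xxy$xyx  (last char: 'x')
  sorted[3] = xy$xyxx  (last char: 'x')
  sorted[4] = xyxxxy$  (last char: '$')
  sorted[5] = y$xyxxx  (last char: 'x')
  sorted[6] = yxxxy$x  (last char: 'x')
Last column: yyxx$xx
Original string S is at sorted index 4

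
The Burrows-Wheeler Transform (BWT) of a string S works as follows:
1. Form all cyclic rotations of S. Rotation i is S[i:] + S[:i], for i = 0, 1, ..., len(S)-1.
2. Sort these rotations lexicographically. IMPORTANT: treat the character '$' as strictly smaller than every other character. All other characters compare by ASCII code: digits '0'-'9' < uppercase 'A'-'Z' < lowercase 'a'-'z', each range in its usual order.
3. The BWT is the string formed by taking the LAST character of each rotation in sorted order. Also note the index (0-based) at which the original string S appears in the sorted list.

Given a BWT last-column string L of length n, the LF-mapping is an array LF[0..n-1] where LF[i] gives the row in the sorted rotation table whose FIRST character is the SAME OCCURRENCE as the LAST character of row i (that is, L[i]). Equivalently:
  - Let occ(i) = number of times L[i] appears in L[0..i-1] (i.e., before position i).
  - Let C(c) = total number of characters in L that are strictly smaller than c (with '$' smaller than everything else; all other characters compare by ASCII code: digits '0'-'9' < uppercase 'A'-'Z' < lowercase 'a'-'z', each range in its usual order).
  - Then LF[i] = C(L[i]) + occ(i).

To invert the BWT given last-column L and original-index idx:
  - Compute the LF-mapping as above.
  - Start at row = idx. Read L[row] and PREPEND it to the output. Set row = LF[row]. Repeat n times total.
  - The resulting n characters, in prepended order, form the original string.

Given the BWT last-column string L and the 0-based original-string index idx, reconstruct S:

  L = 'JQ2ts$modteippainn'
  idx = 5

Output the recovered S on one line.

Answer: disappointmentQ2J$

Derivation:
LF mapping: 2 3 1 16 15 0 9 12 5 17 6 7 13 14 4 8 10 11
Walk LF starting at row 5, prepending L[row]:
  step 1: row=5, L[5]='$', prepend. Next row=LF[5]=0
  step 2: row=0, L[0]='J', prepend. Next row=LF[0]=2
  step 3: row=2, L[2]='2', prepend. Next row=LF[2]=1
  step 4: row=1, L[1]='Q', prepend. Next row=LF[1]=3
  step 5: row=3, L[3]='t', prepend. Next row=LF[3]=16
  step 6: row=16, L[16]='n', prepend. Next row=LF[16]=10
  step 7: row=10, L[10]='e', prepend. Next row=LF[10]=6
  step 8: row=6, L[6]='m', prepend. Next row=LF[6]=9
  step 9: row=9, L[9]='t', prepend. Next row=LF[9]=17
  step 10: row=17, L[17]='n', prepend. Next row=LF[17]=11
  step 11: row=11, L[11]='i', prepend. Next row=LF[11]=7
  step 12: row=7, L[7]='o', prepend. Next row=LF[7]=12
  step 13: row=12, L[12]='p', prepend. Next row=LF[12]=13
  step 14: row=13, L[13]='p', prepend. Next row=LF[13]=14
  step 15: row=14, L[14]='a', prepend. Next row=LF[14]=4
  step 16: row=4, L[4]='s', prepend. Next row=LF[4]=15
  step 17: row=15, L[15]='i', prepend. Next row=LF[15]=8
  step 18: row=8, L[8]='d', prepend. Next row=LF[8]=5
Reversed output: disappointmentQ2J$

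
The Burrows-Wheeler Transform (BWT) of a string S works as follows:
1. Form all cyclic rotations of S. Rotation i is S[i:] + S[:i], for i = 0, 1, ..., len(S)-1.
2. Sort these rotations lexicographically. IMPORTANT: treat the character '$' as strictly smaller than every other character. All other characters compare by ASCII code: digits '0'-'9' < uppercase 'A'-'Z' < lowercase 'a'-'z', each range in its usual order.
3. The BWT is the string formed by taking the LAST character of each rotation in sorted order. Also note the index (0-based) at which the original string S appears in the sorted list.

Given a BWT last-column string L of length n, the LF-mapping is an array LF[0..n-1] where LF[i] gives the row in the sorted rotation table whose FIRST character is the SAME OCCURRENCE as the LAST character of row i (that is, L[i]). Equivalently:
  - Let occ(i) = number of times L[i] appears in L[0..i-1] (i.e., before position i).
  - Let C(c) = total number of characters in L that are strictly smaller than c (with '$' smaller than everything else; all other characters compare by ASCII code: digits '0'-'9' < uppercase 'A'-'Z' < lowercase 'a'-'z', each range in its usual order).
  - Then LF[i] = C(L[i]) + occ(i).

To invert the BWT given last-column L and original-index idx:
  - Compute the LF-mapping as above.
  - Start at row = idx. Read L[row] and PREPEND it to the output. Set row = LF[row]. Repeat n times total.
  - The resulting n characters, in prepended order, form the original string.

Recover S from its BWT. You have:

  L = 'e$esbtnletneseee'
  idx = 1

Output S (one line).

Answer: beetletennessee$

Derivation:
LF mapping: 2 0 3 12 1 14 10 9 4 15 11 5 13 6 7 8
Walk LF starting at row 1, prepending L[row]:
  step 1: row=1, L[1]='$', prepend. Next row=LF[1]=0
  step 2: row=0, L[0]='e', prepend. Next row=LF[0]=2
  step 3: row=2, L[2]='e', prepend. Next row=LF[2]=3
  step 4: row=3, L[3]='s', prepend. Next row=LF[3]=12
  step 5: row=12, L[12]='s', prepend. Next row=LF[12]=13
  step 6: row=13, L[13]='e', prepend. Next row=LF[13]=6
  step 7: row=6, L[6]='n', prepend. Next row=LF[6]=10
  step 8: row=10, L[10]='n', prepend. Next row=LF[10]=11
  step 9: row=11, L[11]='e', prepend. Next row=LF[11]=5
  step 10: row=5, L[5]='t', prepend. Next row=LF[5]=14
  step 11: row=14, L[14]='e', prepend. Next row=LF[14]=7
  step 12: row=7, L[7]='l', prepend. Next row=LF[7]=9
  step 13: row=9, L[9]='t', prepend. Next row=LF[9]=15
  step 14: row=15, L[15]='e', prepend. Next row=LF[15]=8
  step 15: row=8, L[8]='e', prepend. Next row=LF[8]=4
  step 16: row=4, L[4]='b', prepend. Next row=LF[4]=1
Reversed output: beetletennessee$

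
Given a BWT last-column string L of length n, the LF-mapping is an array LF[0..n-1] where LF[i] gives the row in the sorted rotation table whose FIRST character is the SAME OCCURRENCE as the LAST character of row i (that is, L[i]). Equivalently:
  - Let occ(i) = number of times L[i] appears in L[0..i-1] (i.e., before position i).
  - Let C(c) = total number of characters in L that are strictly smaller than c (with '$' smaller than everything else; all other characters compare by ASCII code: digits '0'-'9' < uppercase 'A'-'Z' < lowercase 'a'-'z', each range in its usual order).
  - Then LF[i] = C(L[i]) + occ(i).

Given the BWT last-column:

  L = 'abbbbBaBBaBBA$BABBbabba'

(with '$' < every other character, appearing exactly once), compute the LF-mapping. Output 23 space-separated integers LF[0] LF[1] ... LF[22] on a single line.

Answer: 11 16 17 18 19 3 12 4 5 13 6 7 1 0 8 2 9 10 20 14 21 22 15

Derivation:
Char counts: '$':1, 'A':2, 'B':8, 'a':5, 'b':7
C (first-col start): C('$')=0, C('A')=1, C('B')=3, C('a')=11, C('b')=16
L[0]='a': occ=0, LF[0]=C('a')+0=11+0=11
L[1]='b': occ=0, LF[1]=C('b')+0=16+0=16
L[2]='b': occ=1, LF[2]=C('b')+1=16+1=17
L[3]='b': occ=2, LF[3]=C('b')+2=16+2=18
L[4]='b': occ=3, LF[4]=C('b')+3=16+3=19
L[5]='B': occ=0, LF[5]=C('B')+0=3+0=3
L[6]='a': occ=1, LF[6]=C('a')+1=11+1=12
L[7]='B': occ=1, LF[7]=C('B')+1=3+1=4
L[8]='B': occ=2, LF[8]=C('B')+2=3+2=5
L[9]='a': occ=2, LF[9]=C('a')+2=11+2=13
L[10]='B': occ=3, LF[10]=C('B')+3=3+3=6
L[11]='B': occ=4, LF[11]=C('B')+4=3+4=7
L[12]='A': occ=0, LF[12]=C('A')+0=1+0=1
L[13]='$': occ=0, LF[13]=C('$')+0=0+0=0
L[14]='B': occ=5, LF[14]=C('B')+5=3+5=8
L[15]='A': occ=1, LF[15]=C('A')+1=1+1=2
L[16]='B': occ=6, LF[16]=C('B')+6=3+6=9
L[17]='B': occ=7, LF[17]=C('B')+7=3+7=10
L[18]='b': occ=4, LF[18]=C('b')+4=16+4=20
L[19]='a': occ=3, LF[19]=C('a')+3=11+3=14
L[20]='b': occ=5, LF[20]=C('b')+5=16+5=21
L[21]='b': occ=6, LF[21]=C('b')+6=16+6=22
L[22]='a': occ=4, LF[22]=C('a')+4=11+4=15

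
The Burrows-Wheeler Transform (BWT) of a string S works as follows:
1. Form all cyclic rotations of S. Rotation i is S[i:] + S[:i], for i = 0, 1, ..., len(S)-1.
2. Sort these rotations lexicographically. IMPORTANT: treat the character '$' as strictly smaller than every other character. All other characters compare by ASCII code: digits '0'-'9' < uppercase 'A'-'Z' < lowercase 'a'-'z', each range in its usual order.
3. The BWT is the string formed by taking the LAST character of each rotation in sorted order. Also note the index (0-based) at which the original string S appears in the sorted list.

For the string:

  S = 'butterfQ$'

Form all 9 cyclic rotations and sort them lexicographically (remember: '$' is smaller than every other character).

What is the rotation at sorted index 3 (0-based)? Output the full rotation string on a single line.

All 9 rotations (rotation i = S[i:]+S[:i]):
  rot[0] = butterfQ$
  rot[1] = utterfQ$b
  rot[2] = tterfQ$bu
  rot[3] = terfQ$but
  rot[4] = erfQ$butt
  rot[5] = rfQ$butte
  rot[6] = fQ$butter
  rot[7] = Q$butterf
  rot[8] = $butterfQ
Sorted (with $ < everything):
  sorted[0] = $butterfQ
  sorted[1] = Q$butterf
  sorted[2] = butterfQ$
  sorted[3] = erfQ$butt
  sorted[4] = fQ$butter
  sorted[5] = rfQ$butte
  sorted[6] = terfQ$but
  sorted[7] = tterfQ$bu
  sorted[8] = utterfQ$b
sorted[3] = erfQ$butt

Answer: erfQ$butt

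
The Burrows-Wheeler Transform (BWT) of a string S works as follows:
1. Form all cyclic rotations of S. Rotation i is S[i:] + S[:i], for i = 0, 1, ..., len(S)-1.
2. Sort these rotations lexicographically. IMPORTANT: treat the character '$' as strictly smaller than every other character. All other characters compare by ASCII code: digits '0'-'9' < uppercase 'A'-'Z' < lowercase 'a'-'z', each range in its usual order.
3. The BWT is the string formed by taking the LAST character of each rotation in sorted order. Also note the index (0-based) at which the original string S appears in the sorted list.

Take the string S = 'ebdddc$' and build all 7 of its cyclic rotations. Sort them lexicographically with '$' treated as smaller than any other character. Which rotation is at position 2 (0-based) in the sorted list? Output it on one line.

Answer: c$ebddd

Derivation:
All 7 rotations (rotation i = S[i:]+S[:i]):
  rot[0] = ebdddc$
  rot[1] = bdddc$e
  rot[2] = dddc$eb
  rot[3] = ddc$ebd
  rot[4] = dc$ebdd
  rot[5] = c$ebddd
  rot[6] = $ebdddc
Sorted (with $ < everything):
  sorted[0] = $ebdddc
  sorted[1] = bdddc$e
  sorted[2] = c$ebddd
  sorted[3] = dc$ebdd
  sorted[4] = ddc$ebd
  sorted[5] = dddc$eb
  sorted[6] = ebdddc$
sorted[2] = c$ebddd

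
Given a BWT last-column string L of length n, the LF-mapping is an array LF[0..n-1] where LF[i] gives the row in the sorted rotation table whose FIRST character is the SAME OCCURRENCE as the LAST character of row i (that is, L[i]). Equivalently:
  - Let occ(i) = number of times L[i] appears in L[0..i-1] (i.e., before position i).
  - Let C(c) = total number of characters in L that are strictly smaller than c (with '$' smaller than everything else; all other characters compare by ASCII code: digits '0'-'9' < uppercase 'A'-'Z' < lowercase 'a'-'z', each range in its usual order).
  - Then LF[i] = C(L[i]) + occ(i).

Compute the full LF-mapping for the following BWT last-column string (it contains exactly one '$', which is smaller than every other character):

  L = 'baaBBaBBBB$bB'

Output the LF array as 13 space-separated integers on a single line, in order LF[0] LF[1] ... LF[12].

Char counts: '$':1, 'B':7, 'a':3, 'b':2
C (first-col start): C('$')=0, C('B')=1, C('a')=8, C('b')=11
L[0]='b': occ=0, LF[0]=C('b')+0=11+0=11
L[1]='a': occ=0, LF[1]=C('a')+0=8+0=8
L[2]='a': occ=1, LF[2]=C('a')+1=8+1=9
L[3]='B': occ=0, LF[3]=C('B')+0=1+0=1
L[4]='B': occ=1, LF[4]=C('B')+1=1+1=2
L[5]='a': occ=2, LF[5]=C('a')+2=8+2=10
L[6]='B': occ=2, LF[6]=C('B')+2=1+2=3
L[7]='B': occ=3, LF[7]=C('B')+3=1+3=4
L[8]='B': occ=4, LF[8]=C('B')+4=1+4=5
L[9]='B': occ=5, LF[9]=C('B')+5=1+5=6
L[10]='$': occ=0, LF[10]=C('$')+0=0+0=0
L[11]='b': occ=1, LF[11]=C('b')+1=11+1=12
L[12]='B': occ=6, LF[12]=C('B')+6=1+6=7

Answer: 11 8 9 1 2 10 3 4 5 6 0 12 7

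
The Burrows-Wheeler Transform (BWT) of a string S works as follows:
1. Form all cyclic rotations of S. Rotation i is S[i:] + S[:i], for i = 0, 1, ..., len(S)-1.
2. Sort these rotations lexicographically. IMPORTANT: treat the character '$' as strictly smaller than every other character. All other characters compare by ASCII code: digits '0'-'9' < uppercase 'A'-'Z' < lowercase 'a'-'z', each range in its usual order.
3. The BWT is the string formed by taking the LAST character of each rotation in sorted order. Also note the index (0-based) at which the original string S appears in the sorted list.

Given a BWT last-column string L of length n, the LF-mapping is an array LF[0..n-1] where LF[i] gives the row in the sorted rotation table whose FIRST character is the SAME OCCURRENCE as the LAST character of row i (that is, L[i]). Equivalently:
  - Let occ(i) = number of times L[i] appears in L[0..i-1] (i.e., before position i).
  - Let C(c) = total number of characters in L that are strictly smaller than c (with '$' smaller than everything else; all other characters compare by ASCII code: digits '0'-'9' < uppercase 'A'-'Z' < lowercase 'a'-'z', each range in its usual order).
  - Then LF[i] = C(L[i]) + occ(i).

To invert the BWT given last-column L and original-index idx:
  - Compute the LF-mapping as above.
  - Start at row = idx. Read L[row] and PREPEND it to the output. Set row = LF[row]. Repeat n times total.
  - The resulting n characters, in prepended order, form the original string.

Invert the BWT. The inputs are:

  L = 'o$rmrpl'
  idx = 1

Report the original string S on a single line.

LF mapping: 3 0 5 2 6 4 1
Walk LF starting at row 1, prepending L[row]:
  step 1: row=1, L[1]='$', prepend. Next row=LF[1]=0
  step 2: row=0, L[0]='o', prepend. Next row=LF[0]=3
  step 3: row=3, L[3]='m', prepend. Next row=LF[3]=2
  step 4: row=2, L[2]='r', prepend. Next row=LF[2]=5
  step 5: row=5, L[5]='p', prepend. Next row=LF[5]=4
  step 6: row=4, L[4]='r', prepend. Next row=LF[4]=6
  step 7: row=6, L[6]='l', prepend. Next row=LF[6]=1
Reversed output: lrprmo$

Answer: lrprmo$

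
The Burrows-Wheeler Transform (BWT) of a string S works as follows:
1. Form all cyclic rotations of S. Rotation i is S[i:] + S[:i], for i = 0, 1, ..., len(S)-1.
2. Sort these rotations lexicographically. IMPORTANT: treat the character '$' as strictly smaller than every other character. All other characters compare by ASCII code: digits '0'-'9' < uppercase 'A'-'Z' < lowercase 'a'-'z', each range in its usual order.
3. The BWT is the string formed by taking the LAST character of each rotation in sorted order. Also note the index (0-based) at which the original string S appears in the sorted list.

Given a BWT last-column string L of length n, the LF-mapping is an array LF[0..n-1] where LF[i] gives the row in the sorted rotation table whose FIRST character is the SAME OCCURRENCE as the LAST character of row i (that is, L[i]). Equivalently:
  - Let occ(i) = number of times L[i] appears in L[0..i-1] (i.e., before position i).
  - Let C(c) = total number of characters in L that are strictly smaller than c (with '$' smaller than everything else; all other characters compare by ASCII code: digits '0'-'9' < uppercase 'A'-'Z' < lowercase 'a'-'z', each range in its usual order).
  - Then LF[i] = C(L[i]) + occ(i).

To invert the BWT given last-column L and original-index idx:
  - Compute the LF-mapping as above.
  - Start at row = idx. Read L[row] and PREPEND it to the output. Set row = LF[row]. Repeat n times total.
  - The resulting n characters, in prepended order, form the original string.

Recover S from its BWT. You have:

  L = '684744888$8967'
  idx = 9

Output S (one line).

LF mapping: 4 8 1 6 2 3 9 10 11 0 12 13 5 7
Walk LF starting at row 9, prepending L[row]:
  step 1: row=9, L[9]='$', prepend. Next row=LF[9]=0
  step 2: row=0, L[0]='6', prepend. Next row=LF[0]=4
  step 3: row=4, L[4]='4', prepend. Next row=LF[4]=2
  step 4: row=2, L[2]='4', prepend. Next row=LF[2]=1
  step 5: row=1, L[1]='8', prepend. Next row=LF[1]=8
  step 6: row=8, L[8]='8', prepend. Next row=LF[8]=11
  step 7: row=11, L[11]='9', prepend. Next row=LF[11]=13
  step 8: row=13, L[13]='7', prepend. Next row=LF[13]=7
  step 9: row=7, L[7]='8', prepend. Next row=LF[7]=10
  step 10: row=10, L[10]='8', prepend. Next row=LF[10]=12
  step 11: row=12, L[12]='6', prepend. Next row=LF[12]=5
  step 12: row=5, L[5]='4', prepend. Next row=LF[5]=3
  step 13: row=3, L[3]='7', prepend. Next row=LF[3]=6
  step 14: row=6, L[6]='8', prepend. Next row=LF[6]=9
Reversed output: 8746887988446$

Answer: 8746887988446$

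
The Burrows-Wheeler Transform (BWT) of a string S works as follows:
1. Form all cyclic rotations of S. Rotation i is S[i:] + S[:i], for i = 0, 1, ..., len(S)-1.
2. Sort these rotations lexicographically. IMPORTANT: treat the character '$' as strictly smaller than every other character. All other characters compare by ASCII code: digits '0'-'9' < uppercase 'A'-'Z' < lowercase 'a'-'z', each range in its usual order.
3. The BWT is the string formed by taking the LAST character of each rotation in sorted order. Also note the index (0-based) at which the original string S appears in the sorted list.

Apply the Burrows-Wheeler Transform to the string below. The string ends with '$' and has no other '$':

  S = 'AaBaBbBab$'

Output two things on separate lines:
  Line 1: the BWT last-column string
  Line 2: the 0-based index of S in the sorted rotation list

Answer: b$abaABBaB
1

Derivation:
All 10 rotations (rotation i = S[i:]+S[:i]):
  rot[0] = AaBaBbBab$
  rot[1] = aBaBbBab$A
  rot[2] = BaBbBab$Aa
  rot[3] = aBbBab$AaB
  rot[4] = BbBab$AaBa
  rot[5] = bBab$AaBaB
  rot[6] = Bab$AaBaBb
  rot[7] = ab$AaBaBbB
  rot[8] = b$AaBaBbBa
  rot[9] = $AaBaBbBab
Sorted (with $ < everything):
  sorted[0] = $AaBaBbBab  (last char: 'b')
  sorted[1] = AaBaBbBab$  (last char: '$')
  sorted[2] = BaBbBab$Aa  (last char: 'a')
  sorted[3] = Bab$AaBaBb  (last char: 'b')
  sorted[4] = BbBab$AaBa  (last char: 'a')
  sorted[5] = aBaBbBab$A  (last char: 'A')
  sorted[6] = aBbBab$AaB  (last char: 'B')
  sorted[7] = ab$AaBaBbB  (last char: 'B')
  sorted[8] = b$AaBaBbBa  (last char: 'a')
  sorted[9] = bBab$AaBaB  (last char: 'B')
Last column: b$abaABBaB
Original string S is at sorted index 1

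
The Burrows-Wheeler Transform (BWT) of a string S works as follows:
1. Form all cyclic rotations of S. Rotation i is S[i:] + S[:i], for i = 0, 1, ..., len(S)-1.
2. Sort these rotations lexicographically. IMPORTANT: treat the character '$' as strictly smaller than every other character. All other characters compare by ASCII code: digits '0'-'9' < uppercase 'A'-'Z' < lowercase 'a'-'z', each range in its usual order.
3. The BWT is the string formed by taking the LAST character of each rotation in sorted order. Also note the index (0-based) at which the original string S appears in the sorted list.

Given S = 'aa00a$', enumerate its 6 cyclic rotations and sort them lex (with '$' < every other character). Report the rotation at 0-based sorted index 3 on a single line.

All 6 rotations (rotation i = S[i:]+S[:i]):
  rot[0] = aa00a$
  rot[1] = a00a$a
  rot[2] = 00a$aa
  rot[3] = 0a$aa0
  rot[4] = a$aa00
  rot[5] = $aa00a
Sorted (with $ < everything):
  sorted[0] = $aa00a
  sorted[1] = 00a$aa
  sorted[2] = 0a$aa0
  sorted[3] = a$aa00
  sorted[4] = a00a$a
  sorted[5] = aa00a$
sorted[3] = a$aa00

Answer: a$aa00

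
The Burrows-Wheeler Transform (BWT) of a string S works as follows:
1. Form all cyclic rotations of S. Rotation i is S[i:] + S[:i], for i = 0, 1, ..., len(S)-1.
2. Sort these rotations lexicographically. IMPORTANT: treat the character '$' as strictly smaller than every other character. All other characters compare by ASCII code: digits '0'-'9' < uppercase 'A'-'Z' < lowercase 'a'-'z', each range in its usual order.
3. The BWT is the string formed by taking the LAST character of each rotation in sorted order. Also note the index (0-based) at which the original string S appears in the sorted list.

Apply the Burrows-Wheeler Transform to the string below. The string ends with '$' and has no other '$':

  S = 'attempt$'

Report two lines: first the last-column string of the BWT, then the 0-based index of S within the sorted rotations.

Answer: t$tempta
1

Derivation:
All 8 rotations (rotation i = S[i:]+S[:i]):
  rot[0] = attempt$
  rot[1] = ttempt$a
  rot[2] = tempt$at
  rot[3] = empt$att
  rot[4] = mpt$atte
  rot[5] = pt$attem
  rot[6] = t$attemp
  rot[7] = $attempt
Sorted (with $ < everything):
  sorted[0] = $attempt  (last char: 't')
  sorted[1] = attempt$  (last char: '$')
  sorted[2] = empt$att  (last char: 't')
  sorted[3] = mpt$atte  (last char: 'e')
  sorted[4] = pt$attem  (last char: 'm')
  sorted[5] = t$attemp  (last char: 'p')
  sorted[6] = tempt$at  (last char: 't')
  sorted[7] = ttempt$a  (last char: 'a')
Last column: t$tempta
Original string S is at sorted index 1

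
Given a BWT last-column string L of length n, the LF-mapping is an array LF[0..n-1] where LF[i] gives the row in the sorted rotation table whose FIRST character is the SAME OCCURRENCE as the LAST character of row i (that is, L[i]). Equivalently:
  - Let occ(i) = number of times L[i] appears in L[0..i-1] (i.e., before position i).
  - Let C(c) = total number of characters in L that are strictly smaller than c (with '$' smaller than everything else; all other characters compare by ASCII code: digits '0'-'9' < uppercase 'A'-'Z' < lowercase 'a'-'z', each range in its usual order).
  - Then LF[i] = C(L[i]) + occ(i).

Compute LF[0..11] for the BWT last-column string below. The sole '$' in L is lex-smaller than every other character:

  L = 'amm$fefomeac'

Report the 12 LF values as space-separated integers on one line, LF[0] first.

Char counts: '$':1, 'a':2, 'c':1, 'e':2, 'f':2, 'm':3, 'o':1
C (first-col start): C('$')=0, C('a')=1, C('c')=3, C('e')=4, C('f')=6, C('m')=8, C('o')=11
L[0]='a': occ=0, LF[0]=C('a')+0=1+0=1
L[1]='m': occ=0, LF[1]=C('m')+0=8+0=8
L[2]='m': occ=1, LF[2]=C('m')+1=8+1=9
L[3]='$': occ=0, LF[3]=C('$')+0=0+0=0
L[4]='f': occ=0, LF[4]=C('f')+0=6+0=6
L[5]='e': occ=0, LF[5]=C('e')+0=4+0=4
L[6]='f': occ=1, LF[6]=C('f')+1=6+1=7
L[7]='o': occ=0, LF[7]=C('o')+0=11+0=11
L[8]='m': occ=2, LF[8]=C('m')+2=8+2=10
L[9]='e': occ=1, LF[9]=C('e')+1=4+1=5
L[10]='a': occ=1, LF[10]=C('a')+1=1+1=2
L[11]='c': occ=0, LF[11]=C('c')+0=3+0=3

Answer: 1 8 9 0 6 4 7 11 10 5 2 3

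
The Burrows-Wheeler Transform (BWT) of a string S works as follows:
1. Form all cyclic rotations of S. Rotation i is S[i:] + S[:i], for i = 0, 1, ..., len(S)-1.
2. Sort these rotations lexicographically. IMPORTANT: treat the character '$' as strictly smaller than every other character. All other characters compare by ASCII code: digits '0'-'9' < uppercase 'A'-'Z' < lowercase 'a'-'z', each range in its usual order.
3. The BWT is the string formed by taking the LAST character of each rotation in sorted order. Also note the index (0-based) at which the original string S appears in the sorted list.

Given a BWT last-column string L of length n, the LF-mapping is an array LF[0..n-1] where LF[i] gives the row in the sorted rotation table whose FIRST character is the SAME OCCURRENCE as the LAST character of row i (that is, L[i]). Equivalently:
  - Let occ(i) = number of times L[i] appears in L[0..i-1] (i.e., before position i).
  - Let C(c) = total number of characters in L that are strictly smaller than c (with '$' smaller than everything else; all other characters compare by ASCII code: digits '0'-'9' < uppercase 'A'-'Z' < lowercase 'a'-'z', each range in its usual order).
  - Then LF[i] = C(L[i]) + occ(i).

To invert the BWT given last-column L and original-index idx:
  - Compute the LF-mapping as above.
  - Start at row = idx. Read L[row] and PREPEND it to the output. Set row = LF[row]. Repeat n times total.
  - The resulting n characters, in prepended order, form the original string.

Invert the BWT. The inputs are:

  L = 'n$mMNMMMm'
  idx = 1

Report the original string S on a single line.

Answer: MMmMNMmn$

Derivation:
LF mapping: 8 0 6 1 5 2 3 4 7
Walk LF starting at row 1, prepending L[row]:
  step 1: row=1, L[1]='$', prepend. Next row=LF[1]=0
  step 2: row=0, L[0]='n', prepend. Next row=LF[0]=8
  step 3: row=8, L[8]='m', prepend. Next row=LF[8]=7
  step 4: row=7, L[7]='M', prepend. Next row=LF[7]=4
  step 5: row=4, L[4]='N', prepend. Next row=LF[4]=5
  step 6: row=5, L[5]='M', prepend. Next row=LF[5]=2
  step 7: row=2, L[2]='m', prepend. Next row=LF[2]=6
  step 8: row=6, L[6]='M', prepend. Next row=LF[6]=3
  step 9: row=3, L[3]='M', prepend. Next row=LF[3]=1
Reversed output: MMmMNMmn$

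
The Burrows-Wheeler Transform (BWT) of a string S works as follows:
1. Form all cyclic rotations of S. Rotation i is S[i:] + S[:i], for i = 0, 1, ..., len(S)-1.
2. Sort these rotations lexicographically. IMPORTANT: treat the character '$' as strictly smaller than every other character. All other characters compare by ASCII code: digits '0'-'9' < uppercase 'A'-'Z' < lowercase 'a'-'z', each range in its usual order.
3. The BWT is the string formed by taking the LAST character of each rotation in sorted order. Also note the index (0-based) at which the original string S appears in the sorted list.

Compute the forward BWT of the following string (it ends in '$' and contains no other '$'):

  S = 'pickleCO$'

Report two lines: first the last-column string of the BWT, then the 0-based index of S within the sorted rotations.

All 9 rotations (rotation i = S[i:]+S[:i]):
  rot[0] = pickleCO$
  rot[1] = ickleCO$p
  rot[2] = ckleCO$pi
  rot[3] = kleCO$pic
  rot[4] = leCO$pick
  rot[5] = eCO$pickl
  rot[6] = CO$pickle
  rot[7] = O$pickleC
  rot[8] = $pickleCO
Sorted (with $ < everything):
  sorted[0] = $pickleCO  (last char: 'O')
  sorted[1] = CO$pickle  (last char: 'e')
  sorted[2] = O$pickleC  (last char: 'C')
  sorted[3] = ckleCO$pi  (last char: 'i')
  sorted[4] = eCO$pickl  (last char: 'l')
  sorted[5] = ickleCO$p  (last char: 'p')
  sorted[6] = kleCO$pic  (last char: 'c')
  sorted[7] = leCO$pick  (last char: 'k')
  sorted[8] = pickleCO$  (last char: '$')
Last column: OeCilpck$
Original string S is at sorted index 8

Answer: OeCilpck$
8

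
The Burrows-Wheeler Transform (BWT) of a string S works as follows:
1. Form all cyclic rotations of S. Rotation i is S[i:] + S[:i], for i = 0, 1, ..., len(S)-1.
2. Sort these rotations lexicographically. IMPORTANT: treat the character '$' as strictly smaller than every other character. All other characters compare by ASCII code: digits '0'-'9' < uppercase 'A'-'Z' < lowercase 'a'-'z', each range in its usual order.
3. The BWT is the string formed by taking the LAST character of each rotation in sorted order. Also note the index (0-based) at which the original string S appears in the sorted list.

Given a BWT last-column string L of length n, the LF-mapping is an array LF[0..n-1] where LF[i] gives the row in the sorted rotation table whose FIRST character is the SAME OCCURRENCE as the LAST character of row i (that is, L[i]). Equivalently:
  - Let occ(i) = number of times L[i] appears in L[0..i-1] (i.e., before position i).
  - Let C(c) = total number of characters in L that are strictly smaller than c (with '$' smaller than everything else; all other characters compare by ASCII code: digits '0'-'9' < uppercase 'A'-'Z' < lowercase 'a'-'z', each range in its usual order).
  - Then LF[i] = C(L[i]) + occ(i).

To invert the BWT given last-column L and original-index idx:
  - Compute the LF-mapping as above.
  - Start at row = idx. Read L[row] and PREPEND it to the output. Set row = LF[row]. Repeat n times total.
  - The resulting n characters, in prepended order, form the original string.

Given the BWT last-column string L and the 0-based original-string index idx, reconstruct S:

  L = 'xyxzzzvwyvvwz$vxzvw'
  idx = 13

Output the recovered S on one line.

Answer: ywzzvzyvwwxzvzvxvx$

Derivation:
LF mapping: 9 12 10 14 15 16 1 6 13 2 3 7 17 0 4 11 18 5 8
Walk LF starting at row 13, prepending L[row]:
  step 1: row=13, L[13]='$', prepend. Next row=LF[13]=0
  step 2: row=0, L[0]='x', prepend. Next row=LF[0]=9
  step 3: row=9, L[9]='v', prepend. Next row=LF[9]=2
  step 4: row=2, L[2]='x', prepend. Next row=LF[2]=10
  step 5: row=10, L[10]='v', prepend. Next row=LF[10]=3
  step 6: row=3, L[3]='z', prepend. Next row=LF[3]=14
  step 7: row=14, L[14]='v', prepend. Next row=LF[14]=4
  step 8: row=4, L[4]='z', prepend. Next row=LF[4]=15
  step 9: row=15, L[15]='x', prepend. Next row=LF[15]=11
  step 10: row=11, L[11]='w', prepend. Next row=LF[11]=7
  step 11: row=7, L[7]='w', prepend. Next row=LF[7]=6
  step 12: row=6, L[6]='v', prepend. Next row=LF[6]=1
  step 13: row=1, L[1]='y', prepend. Next row=LF[1]=12
  step 14: row=12, L[12]='z', prepend. Next row=LF[12]=17
  step 15: row=17, L[17]='v', prepend. Next row=LF[17]=5
  step 16: row=5, L[5]='z', prepend. Next row=LF[5]=16
  step 17: row=16, L[16]='z', prepend. Next row=LF[16]=18
  step 18: row=18, L[18]='w', prepend. Next row=LF[18]=8
  step 19: row=8, L[8]='y', prepend. Next row=LF[8]=13
Reversed output: ywzzvzyvwwxzvzvxvx$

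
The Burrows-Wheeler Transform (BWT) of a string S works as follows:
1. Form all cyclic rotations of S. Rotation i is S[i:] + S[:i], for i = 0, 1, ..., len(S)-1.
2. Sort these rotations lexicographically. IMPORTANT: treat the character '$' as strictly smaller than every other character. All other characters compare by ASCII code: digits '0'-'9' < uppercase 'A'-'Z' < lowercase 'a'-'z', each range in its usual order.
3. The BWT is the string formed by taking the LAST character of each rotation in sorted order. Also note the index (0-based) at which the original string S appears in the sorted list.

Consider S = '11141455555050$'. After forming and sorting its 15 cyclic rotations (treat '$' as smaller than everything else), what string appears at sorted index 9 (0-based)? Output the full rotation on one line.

All 15 rotations (rotation i = S[i:]+S[:i]):
  rot[0] = 11141455555050$
  rot[1] = 1141455555050$1
  rot[2] = 141455555050$11
  rot[3] = 41455555050$111
  rot[4] = 1455555050$1114
  rot[5] = 455555050$11141
  rot[6] = 55555050$111414
  rot[7] = 5555050$1114145
  rot[8] = 555050$11141455
  rot[9] = 55050$111414555
  rot[10] = 5050$1114145555
  rot[11] = 050$11141455555
  rot[12] = 50$111414555550
  rot[13] = 0$1114145555505
  rot[14] = $11141455555050
Sorted (with $ < everything):
  sorted[0] = $11141455555050
  sorted[1] = 0$1114145555505
  sorted[2] = 050$11141455555
  sorted[3] = 11141455555050$
  sorted[4] = 1141455555050$1
  sorted[5] = 141455555050$11
  sorted[6] = 1455555050$1114
  sorted[7] = 41455555050$111
  sorted[8] = 455555050$11141
  sorted[9] = 50$111414555550
  sorted[10] = 5050$1114145555
  sorted[11] = 55050$111414555
  sorted[12] = 555050$11141455
  sorted[13] = 5555050$1114145
  sorted[14] = 55555050$111414
sorted[9] = 50$111414555550

Answer: 50$111414555550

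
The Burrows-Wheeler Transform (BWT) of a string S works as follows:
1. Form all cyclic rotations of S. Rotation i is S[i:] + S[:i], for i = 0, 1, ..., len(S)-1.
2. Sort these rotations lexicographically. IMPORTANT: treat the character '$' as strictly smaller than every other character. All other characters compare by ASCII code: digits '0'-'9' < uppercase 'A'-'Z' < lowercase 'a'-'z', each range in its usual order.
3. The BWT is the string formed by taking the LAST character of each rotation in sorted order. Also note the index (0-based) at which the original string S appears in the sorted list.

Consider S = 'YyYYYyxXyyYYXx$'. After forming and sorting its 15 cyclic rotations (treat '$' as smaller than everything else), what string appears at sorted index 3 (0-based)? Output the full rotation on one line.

Answer: YXx$YyYYYyxXyyY

Derivation:
All 15 rotations (rotation i = S[i:]+S[:i]):
  rot[0] = YyYYYyxXyyYYXx$
  rot[1] = yYYYyxXyyYYXx$Y
  rot[2] = YYYyxXyyYYXx$Yy
  rot[3] = YYyxXyyYYXx$YyY
  rot[4] = YyxXyyYYXx$YyYY
  rot[5] = yxXyyYYXx$YyYYY
  rot[6] = xXyyYYXx$YyYYYy
  rot[7] = XyyYYXx$YyYYYyx
  rot[8] = yyYYXx$YyYYYyxX
  rot[9] = yYYXx$YyYYYyxXy
  rot[10] = YYXx$YyYYYyxXyy
  rot[11] = YXx$YyYYYyxXyyY
  rot[12] = Xx$YyYYYyxXyyYY
  rot[13] = x$YyYYYyxXyyYYX
  rot[14] = $YyYYYyxXyyYYXx
Sorted (with $ < everything):
  sorted[0] = $YyYYYyxXyyYYXx
  sorted[1] = Xx$YyYYYyxXyyYY
  sorted[2] = XyyYYXx$YyYYYyx
  sorted[3] = YXx$YyYYYyxXyyY
  sorted[4] = YYXx$YyYYYyxXyy
  sorted[5] = YYYyxXyyYYXx$Yy
  sorted[6] = YYyxXyyYYXx$YyY
  sorted[7] = YyYYYyxXyyYYXx$
  sorted[8] = YyxXyyYYXx$YyYY
  sorted[9] = x$YyYYYyxXyyYYX
  sorted[10] = xXyyYYXx$YyYYYy
  sorted[11] = yYYXx$YyYYYyxXy
  sorted[12] = yYYYyxXyyYYXx$Y
  sorted[13] = yxXyyYYXx$YyYYY
  sorted[14] = yyYYXx$YyYYYyxX
sorted[3] = YXx$YyYYYyxXyyY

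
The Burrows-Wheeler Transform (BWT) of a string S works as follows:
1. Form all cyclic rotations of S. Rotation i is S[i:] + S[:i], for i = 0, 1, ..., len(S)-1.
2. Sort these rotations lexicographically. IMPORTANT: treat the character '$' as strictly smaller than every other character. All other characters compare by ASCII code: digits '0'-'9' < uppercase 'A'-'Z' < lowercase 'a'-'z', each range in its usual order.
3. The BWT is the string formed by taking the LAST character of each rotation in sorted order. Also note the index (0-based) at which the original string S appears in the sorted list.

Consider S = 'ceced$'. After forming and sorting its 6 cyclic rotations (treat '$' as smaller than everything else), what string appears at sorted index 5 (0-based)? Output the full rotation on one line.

Answer: ed$cec

Derivation:
All 6 rotations (rotation i = S[i:]+S[:i]):
  rot[0] = ceced$
  rot[1] = eced$c
  rot[2] = ced$ce
  rot[3] = ed$cec
  rot[4] = d$cece
  rot[5] = $ceced
Sorted (with $ < everything):
  sorted[0] = $ceced
  sorted[1] = ceced$
  sorted[2] = ced$ce
  sorted[3] = d$cece
  sorted[4] = eced$c
  sorted[5] = ed$cec
sorted[5] = ed$cec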